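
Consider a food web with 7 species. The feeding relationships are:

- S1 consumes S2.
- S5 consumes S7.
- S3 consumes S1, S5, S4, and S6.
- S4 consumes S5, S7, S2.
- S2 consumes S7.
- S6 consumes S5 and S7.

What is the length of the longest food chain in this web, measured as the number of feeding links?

3 links

One longest chain: S7 → S2 → S1 → S3.
It has 4 species and 3 links.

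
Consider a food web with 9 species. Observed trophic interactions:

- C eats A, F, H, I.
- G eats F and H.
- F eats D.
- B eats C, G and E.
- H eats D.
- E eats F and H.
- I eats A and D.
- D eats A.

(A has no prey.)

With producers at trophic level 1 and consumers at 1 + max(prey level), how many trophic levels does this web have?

Producers (level 1): A.
A → D → H → G → B gives B level 5.
No species has a prey at level 5, so no species reaches level 6.

5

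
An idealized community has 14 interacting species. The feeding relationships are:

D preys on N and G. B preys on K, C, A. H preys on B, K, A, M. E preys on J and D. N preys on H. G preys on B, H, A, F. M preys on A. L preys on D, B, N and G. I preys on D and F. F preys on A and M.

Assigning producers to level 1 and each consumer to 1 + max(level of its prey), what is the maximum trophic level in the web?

6

Producers (level 1): A, J, K, C.
A → M → F → G → D → I gives I level 6.
No species has a prey at level 6, so no species reaches level 7.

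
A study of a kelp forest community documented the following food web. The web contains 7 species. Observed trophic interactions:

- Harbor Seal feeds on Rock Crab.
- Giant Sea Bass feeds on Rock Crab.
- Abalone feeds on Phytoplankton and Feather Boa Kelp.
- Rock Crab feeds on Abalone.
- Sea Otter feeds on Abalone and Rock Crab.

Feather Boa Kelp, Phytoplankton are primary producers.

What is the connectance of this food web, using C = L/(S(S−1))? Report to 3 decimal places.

The web has S = 7 species and L = 7 feeding links.
C = L / (S(S−1)) = 7 / 42 = 0.1667 ≈ 0.167.

C = 0.167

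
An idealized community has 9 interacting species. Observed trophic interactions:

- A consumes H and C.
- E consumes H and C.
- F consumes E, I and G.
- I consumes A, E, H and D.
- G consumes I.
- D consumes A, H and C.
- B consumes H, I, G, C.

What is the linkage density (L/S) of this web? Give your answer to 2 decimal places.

There are L = 19 links among S = 9 species.
L/S = 19/9 = 2.1111 ≈ 2.11.

L/S = 2.11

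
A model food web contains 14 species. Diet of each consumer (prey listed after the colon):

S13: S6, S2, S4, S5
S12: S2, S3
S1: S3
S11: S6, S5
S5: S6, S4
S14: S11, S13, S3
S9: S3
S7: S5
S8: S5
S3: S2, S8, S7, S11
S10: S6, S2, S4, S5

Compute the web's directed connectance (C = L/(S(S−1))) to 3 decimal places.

The web has S = 14 species and L = 25 feeding links.
C = L / (S(S−1)) = 25 / 182 = 0.1374 ≈ 0.137.

C = 0.137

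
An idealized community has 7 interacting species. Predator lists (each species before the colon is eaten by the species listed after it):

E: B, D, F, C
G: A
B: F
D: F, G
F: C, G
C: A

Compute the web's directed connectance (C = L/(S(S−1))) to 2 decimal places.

The web has S = 7 species and L = 11 feeding links.
C = L / (S(S−1)) = 11 / 42 = 0.2619 ≈ 0.26.

C = 0.26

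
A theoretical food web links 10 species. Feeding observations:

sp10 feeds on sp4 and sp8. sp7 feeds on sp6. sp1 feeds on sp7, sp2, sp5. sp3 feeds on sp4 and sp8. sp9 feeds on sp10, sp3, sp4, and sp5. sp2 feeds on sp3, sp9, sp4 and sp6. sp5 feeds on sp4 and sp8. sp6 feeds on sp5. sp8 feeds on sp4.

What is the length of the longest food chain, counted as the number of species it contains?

6 species

One longest chain: sp4 → sp8 → sp10 → sp9 → sp2 → sp1.
It has 6 species and 5 links.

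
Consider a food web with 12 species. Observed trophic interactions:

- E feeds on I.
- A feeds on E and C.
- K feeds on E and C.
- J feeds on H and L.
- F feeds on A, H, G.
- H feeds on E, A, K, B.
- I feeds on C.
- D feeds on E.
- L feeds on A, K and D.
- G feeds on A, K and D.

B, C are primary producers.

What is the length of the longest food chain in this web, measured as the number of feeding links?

5 links

One longest chain: C → I → E → K → H → F.
It has 6 species and 5 links.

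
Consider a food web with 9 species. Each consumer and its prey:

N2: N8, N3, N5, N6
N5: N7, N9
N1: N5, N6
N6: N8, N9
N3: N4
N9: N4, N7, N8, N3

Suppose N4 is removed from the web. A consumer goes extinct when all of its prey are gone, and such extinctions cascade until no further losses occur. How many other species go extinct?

Remove N4.
Round 1: N3 (all prey gone) → extinct.
No further losses. Total secondary extinctions: 1.

1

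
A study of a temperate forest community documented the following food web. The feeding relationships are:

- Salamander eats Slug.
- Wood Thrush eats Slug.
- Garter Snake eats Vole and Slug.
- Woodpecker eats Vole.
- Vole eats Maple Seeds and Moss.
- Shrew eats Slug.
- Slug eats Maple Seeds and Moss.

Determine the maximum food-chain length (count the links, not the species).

One longest chain: Maple Seeds → Slug → Wood Thrush.
It has 3 species and 2 links.

2 links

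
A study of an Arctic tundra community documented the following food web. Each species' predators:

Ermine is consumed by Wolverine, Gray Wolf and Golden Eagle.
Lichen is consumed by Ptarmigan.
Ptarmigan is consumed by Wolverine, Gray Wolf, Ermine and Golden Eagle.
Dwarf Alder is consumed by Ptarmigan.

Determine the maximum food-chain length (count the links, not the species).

One longest chain: Dwarf Alder → Ptarmigan → Ermine → Wolverine.
It has 4 species and 3 links.

3 links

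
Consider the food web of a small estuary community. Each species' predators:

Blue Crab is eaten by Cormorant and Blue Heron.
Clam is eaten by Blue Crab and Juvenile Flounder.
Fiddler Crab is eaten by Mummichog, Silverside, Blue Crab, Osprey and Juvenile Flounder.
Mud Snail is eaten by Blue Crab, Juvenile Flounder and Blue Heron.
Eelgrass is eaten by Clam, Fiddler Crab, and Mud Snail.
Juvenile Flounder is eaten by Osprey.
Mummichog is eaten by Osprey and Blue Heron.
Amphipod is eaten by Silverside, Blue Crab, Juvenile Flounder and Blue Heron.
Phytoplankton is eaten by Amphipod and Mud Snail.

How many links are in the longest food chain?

3 links

One longest chain: Eelgrass → Fiddler Crab → Mummichog → Blue Heron.
It has 4 species and 3 links.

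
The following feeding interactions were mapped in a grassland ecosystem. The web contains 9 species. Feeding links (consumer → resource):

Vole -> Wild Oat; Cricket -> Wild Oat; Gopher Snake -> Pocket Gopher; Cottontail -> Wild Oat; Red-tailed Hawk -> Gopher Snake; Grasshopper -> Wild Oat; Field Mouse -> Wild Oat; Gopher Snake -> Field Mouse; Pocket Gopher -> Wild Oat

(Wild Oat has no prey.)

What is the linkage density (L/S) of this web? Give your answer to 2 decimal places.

There are L = 9 links among S = 9 species.
L/S = 9/9 = 1.0000 ≈ 1.00.

L/S = 1.00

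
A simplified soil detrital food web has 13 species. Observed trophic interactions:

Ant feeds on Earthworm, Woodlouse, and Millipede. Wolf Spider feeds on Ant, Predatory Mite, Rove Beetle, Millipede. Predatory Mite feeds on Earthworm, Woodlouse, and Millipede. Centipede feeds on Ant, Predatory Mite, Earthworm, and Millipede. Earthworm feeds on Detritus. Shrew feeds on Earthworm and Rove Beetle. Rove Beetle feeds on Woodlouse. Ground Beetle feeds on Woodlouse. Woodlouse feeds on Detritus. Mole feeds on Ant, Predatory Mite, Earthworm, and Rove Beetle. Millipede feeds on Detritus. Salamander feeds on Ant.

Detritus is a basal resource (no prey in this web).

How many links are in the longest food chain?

One longest chain: Detritus → Earthworm → Ant → Centipede.
It has 4 species and 3 links.

3 links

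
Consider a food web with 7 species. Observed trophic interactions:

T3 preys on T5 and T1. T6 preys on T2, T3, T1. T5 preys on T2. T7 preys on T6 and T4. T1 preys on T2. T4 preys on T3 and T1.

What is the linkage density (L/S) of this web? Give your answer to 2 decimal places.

There are L = 11 links among S = 7 species.
L/S = 11/7 = 1.5714 ≈ 1.57.

L/S = 1.57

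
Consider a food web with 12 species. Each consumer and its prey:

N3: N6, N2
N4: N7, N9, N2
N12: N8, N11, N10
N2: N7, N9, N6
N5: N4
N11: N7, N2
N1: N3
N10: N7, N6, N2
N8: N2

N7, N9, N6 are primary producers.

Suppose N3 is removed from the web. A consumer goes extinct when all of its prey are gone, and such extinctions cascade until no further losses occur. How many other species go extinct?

Remove N3.
Round 1: N1 (all prey gone) → extinct.
No further losses. Total secondary extinctions: 1.

1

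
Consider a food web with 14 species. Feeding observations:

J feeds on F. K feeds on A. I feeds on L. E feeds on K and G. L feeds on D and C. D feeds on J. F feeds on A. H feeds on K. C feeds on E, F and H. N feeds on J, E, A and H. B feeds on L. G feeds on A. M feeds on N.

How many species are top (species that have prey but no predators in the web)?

3

Top species (has prey, but nothing eats it): M, I, B.
Count: 3.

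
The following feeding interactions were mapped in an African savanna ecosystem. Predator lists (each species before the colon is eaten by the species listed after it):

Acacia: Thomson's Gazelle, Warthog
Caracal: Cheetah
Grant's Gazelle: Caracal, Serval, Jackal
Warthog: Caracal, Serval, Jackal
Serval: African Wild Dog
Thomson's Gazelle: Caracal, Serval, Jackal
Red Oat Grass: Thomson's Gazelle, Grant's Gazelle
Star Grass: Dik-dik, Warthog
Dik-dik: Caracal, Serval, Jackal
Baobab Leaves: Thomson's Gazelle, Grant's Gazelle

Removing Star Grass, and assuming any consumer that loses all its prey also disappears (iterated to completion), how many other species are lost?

Remove Star Grass.
Round 1: Dik-dik (all prey gone) → extinct.
No further losses. Total secondary extinctions: 1.

1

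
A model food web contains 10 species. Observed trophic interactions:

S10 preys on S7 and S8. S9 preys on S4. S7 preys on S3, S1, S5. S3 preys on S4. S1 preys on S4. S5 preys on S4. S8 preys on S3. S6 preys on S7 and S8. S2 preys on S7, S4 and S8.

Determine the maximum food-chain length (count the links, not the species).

3 links

One longest chain: S4 → S1 → S7 → S2.
It has 4 species and 3 links.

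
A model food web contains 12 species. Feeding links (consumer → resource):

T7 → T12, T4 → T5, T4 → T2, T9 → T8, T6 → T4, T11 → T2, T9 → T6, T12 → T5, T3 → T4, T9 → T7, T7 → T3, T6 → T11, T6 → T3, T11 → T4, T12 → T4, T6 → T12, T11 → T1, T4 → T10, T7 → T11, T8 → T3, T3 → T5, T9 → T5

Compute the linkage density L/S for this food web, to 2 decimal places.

L/S = 1.83

There are L = 22 links among S = 12 species.
L/S = 22/12 = 1.8333 ≈ 1.83.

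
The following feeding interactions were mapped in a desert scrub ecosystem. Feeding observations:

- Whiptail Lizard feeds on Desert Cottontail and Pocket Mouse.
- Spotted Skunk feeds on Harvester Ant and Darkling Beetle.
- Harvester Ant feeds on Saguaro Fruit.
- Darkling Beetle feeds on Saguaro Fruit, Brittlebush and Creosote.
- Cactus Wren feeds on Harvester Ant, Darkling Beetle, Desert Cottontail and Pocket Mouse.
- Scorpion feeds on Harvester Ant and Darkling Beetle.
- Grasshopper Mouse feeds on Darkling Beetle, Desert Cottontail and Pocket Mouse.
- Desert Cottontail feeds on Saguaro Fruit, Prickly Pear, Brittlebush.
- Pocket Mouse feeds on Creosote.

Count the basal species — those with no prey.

4

Basal species (no prey listed): Creosote, Prickly Pear, Saguaro Fruit, Brittlebush.
Count: 4.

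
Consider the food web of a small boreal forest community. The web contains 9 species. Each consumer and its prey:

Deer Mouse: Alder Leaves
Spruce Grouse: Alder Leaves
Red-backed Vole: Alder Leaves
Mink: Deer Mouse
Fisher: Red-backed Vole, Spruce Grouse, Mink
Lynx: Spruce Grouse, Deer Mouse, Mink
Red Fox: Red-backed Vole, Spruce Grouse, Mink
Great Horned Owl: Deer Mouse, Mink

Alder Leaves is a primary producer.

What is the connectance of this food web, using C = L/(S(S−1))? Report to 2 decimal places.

The web has S = 9 species and L = 15 feeding links.
C = L / (S(S−1)) = 15 / 72 = 0.2083 ≈ 0.21.

C = 0.21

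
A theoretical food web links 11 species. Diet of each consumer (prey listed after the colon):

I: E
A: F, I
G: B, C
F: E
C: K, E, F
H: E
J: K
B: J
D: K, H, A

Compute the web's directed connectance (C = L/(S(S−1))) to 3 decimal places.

The web has S = 11 species and L = 15 feeding links.
C = L / (S(S−1)) = 15 / 110 = 0.1364 ≈ 0.136.

C = 0.136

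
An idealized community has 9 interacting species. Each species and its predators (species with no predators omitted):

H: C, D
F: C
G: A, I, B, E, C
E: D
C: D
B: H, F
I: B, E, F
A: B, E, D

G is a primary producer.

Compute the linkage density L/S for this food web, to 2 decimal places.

L/S = 2.00

There are L = 18 links among S = 9 species.
L/S = 18/9 = 2.0000 ≈ 2.00.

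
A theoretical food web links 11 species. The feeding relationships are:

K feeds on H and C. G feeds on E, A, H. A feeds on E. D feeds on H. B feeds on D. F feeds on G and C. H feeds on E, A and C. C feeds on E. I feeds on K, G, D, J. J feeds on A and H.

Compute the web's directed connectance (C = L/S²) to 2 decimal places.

The web has S = 11 species and L = 20 feeding links.
C = L / S² = 20 / 121 = 0.1653 ≈ 0.17.

C = 0.17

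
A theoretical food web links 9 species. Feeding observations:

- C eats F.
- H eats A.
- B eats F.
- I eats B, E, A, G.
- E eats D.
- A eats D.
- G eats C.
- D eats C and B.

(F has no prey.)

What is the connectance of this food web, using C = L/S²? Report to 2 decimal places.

C = 0.15

The web has S = 9 species and L = 12 feeding links.
C = L / S² = 12 / 81 = 0.1481 ≈ 0.15.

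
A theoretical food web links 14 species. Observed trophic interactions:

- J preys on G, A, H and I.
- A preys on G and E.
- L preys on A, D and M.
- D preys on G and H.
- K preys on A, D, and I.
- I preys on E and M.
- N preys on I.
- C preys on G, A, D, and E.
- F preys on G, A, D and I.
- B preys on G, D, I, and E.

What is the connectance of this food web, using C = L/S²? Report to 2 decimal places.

C = 0.15

The web has S = 14 species and L = 29 feeding links.
C = L / S² = 29 / 196 = 0.1480 ≈ 0.15.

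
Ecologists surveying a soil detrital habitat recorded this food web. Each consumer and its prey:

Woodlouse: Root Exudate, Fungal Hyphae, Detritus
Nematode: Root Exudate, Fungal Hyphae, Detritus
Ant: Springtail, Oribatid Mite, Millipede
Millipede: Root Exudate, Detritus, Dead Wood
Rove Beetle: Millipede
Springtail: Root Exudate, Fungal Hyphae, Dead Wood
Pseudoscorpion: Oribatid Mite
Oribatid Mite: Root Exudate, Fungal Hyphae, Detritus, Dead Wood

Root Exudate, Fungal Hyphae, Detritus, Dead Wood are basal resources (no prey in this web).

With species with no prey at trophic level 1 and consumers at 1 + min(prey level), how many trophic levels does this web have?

3

Basal resources (level 1): Root Exudate, Fungal Hyphae, Detritus, Dead Wood.
Following each consumer down to its lowest-level prey: Root Exudate → Springtail → Ant (levels 1 through 3).
All prey of Ant (Springtail 2, Oribatid Mite 2, Millipede 2) are at level 2 or above, so Ant is at level 1 + 2 = 3.
Every consumer has at least one prey at level 2 or below, so none exceeds level 3.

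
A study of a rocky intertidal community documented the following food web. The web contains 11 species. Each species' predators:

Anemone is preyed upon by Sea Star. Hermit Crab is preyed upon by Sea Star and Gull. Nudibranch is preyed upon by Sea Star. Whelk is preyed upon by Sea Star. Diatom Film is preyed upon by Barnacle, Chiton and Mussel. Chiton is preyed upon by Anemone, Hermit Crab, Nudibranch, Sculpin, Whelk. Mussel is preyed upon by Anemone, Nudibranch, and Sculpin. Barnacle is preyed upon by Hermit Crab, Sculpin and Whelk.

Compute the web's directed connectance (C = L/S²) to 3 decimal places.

C = 0.157

The web has S = 11 species and L = 19 feeding links.
C = L / S² = 19 / 121 = 0.1570 ≈ 0.157.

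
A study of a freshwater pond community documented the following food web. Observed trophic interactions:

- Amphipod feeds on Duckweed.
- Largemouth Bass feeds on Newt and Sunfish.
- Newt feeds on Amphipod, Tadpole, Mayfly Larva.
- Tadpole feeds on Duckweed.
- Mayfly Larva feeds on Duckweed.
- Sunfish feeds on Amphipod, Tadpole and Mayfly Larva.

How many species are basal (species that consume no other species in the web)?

1

Basal species (no prey listed): Duckweed.
Count: 1.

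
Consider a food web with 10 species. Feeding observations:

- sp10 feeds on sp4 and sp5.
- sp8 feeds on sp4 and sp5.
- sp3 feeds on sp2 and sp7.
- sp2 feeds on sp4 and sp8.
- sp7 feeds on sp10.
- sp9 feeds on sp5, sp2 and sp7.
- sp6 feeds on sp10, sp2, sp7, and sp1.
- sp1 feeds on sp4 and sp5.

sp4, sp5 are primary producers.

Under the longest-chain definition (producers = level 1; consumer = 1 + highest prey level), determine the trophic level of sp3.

sp4 is a producer → level 1.
sp10 eats sp4 (level 1); other prey at levels: sp5 1 → level 2.
sp7 eats sp10 → level 3.
sp3 eats sp7 (level 3); other prey at levels: sp2 3 → level 4.

Trophic level 4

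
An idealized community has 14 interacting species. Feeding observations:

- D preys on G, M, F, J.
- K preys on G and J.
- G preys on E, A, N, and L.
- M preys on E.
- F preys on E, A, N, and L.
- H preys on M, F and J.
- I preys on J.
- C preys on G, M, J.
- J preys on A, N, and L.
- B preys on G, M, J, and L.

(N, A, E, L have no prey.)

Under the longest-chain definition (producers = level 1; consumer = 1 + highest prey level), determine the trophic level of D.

N is a producer → level 1.
G eats N (level 1); other prey at levels: A 1, E 1, L 1 → level 2.
D eats G (level 2); other prey at levels: M 2, J 2, F 2 → level 3.

Trophic level 3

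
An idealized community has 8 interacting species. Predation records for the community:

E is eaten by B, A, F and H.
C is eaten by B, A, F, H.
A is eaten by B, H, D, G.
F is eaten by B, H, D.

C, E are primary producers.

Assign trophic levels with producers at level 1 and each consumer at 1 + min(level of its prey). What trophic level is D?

Trophic level 3

C is a producer → level 1.
A eats C → level 2.
D eats A → level 3.
No prey of D is below level 2, so 3 is the minimum.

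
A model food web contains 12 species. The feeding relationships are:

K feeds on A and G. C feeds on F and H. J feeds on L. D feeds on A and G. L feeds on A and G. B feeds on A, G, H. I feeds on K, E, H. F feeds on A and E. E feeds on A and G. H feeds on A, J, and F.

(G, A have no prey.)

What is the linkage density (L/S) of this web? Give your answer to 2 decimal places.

There are L = 22 links among S = 12 species.
L/S = 22/12 = 1.8333 ≈ 1.83.

L/S = 1.83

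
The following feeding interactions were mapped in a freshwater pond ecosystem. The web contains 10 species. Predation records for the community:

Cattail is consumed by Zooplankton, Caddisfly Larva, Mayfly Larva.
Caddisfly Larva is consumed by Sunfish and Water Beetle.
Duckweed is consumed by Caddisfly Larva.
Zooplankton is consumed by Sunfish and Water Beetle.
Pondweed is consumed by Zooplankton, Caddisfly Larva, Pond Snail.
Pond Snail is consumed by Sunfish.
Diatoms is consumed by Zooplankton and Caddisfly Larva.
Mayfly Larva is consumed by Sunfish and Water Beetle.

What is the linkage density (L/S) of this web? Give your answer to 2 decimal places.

L/S = 1.60

There are L = 16 links among S = 10 species.
L/S = 16/10 = 1.6000 ≈ 1.60.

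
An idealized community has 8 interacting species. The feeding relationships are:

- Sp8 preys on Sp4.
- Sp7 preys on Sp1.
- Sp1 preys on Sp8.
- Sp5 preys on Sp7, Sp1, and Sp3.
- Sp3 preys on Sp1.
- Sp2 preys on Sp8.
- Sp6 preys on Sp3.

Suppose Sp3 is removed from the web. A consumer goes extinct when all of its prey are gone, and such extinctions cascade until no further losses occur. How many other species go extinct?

1

Remove Sp3.
Round 1: Sp6 (all prey gone) → extinct.
No further losses. Total secondary extinctions: 1.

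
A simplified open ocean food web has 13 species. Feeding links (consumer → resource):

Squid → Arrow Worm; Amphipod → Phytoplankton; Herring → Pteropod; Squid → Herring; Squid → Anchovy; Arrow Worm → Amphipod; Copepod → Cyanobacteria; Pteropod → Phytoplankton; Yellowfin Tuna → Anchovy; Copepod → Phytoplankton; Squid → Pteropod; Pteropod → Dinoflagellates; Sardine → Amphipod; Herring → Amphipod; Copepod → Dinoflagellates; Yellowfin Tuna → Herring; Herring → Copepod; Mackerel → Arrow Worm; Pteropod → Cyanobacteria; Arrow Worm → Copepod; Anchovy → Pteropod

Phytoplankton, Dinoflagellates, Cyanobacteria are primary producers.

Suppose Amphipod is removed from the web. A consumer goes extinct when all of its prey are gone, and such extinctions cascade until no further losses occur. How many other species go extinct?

Remove Amphipod.
Round 1: Sardine (all prey gone) → extinct.
No further losses. Total secondary extinctions: 1.

1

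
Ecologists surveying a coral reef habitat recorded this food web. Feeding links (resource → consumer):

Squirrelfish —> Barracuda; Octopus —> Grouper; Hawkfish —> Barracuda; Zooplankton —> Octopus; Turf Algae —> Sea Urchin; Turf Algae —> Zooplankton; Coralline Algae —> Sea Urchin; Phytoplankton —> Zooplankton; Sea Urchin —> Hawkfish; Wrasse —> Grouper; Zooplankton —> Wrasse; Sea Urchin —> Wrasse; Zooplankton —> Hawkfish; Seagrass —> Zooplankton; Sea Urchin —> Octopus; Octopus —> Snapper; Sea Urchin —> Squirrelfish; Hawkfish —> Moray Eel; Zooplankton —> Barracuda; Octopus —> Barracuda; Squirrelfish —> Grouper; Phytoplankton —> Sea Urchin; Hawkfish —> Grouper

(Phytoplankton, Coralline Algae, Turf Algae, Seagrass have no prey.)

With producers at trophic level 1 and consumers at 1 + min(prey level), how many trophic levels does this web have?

Producers (level 1): Phytoplankton, Coralline Algae, Turf Algae, Seagrass.
Following each consumer down to its lowest-level prey: Phytoplankton → Sea Urchin → Hawkfish → Moray Eel (levels 1 through 4).
All prey of Moray Eel (Hawkfish 3) are at level 3 or above, so Moray Eel is at level 1 + 3 = 4.
Every consumer has at least one prey at level 3 or below, so none exceeds level 4.

4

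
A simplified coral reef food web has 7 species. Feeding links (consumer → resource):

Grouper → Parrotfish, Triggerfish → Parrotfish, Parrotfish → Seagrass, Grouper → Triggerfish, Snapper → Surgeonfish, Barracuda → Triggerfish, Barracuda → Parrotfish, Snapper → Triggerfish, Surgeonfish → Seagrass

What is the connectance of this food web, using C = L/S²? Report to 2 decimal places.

The web has S = 7 species and L = 9 feeding links.
C = L / S² = 9 / 49 = 0.1837 ≈ 0.18.

C = 0.18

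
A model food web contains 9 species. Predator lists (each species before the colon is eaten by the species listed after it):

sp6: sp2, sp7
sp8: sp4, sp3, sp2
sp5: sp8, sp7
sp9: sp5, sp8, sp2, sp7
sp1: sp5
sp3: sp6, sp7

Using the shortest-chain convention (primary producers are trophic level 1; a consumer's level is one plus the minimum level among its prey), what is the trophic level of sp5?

sp9 is a producer → level 1.
sp5 eats sp9 → level 2.

Trophic level 2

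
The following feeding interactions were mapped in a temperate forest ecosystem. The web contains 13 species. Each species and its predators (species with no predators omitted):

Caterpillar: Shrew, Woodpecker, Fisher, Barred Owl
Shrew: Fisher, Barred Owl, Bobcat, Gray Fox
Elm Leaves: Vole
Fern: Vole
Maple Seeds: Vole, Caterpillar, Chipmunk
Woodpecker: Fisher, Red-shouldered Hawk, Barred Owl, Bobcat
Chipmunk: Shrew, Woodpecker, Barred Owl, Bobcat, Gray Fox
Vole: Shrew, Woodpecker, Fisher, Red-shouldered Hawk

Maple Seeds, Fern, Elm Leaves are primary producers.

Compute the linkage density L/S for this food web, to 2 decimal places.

L/S = 2.00

There are L = 26 links among S = 13 species.
L/S = 26/13 = 2.0000 ≈ 2.00.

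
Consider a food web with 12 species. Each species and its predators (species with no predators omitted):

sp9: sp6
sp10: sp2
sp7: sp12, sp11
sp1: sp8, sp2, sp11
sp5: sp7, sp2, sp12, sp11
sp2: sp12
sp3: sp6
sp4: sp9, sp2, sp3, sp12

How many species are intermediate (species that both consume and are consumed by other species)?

4

Intermediate species (has both prey and predators): sp7, sp9, sp2, sp3.
Count: 4.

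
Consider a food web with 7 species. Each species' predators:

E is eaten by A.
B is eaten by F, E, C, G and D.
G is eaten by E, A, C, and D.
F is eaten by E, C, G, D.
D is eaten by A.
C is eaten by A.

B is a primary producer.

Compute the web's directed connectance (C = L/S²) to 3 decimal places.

C = 0.327

The web has S = 7 species and L = 16 feeding links.
C = L / S² = 16 / 49 = 0.3265 ≈ 0.327.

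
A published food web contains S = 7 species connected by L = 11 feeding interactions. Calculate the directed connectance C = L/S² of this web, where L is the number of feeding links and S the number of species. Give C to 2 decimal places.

The web has S = 7 species and L = 11 feeding links.
C = L / S² = 11 / 49 = 0.2245 ≈ 0.22.

C = 0.22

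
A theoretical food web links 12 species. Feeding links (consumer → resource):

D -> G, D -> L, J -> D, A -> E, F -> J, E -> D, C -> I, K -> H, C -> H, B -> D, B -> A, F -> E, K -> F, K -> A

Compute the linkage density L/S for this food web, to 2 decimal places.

L/S = 1.17

There are L = 14 links among S = 12 species.
L/S = 14/12 = 1.1667 ≈ 1.17.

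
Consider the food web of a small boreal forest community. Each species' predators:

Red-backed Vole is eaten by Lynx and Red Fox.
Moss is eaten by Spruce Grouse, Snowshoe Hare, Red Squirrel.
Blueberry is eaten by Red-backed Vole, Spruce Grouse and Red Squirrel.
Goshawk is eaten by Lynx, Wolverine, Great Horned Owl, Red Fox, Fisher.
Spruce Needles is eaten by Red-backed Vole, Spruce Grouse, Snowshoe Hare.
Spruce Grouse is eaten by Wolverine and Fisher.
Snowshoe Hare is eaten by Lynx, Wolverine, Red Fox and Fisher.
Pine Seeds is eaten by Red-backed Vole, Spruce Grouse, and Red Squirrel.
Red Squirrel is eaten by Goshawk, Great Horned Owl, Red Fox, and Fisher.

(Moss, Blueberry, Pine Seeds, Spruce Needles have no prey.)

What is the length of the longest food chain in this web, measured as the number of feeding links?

3 links

One longest chain: Moss → Red Squirrel → Goshawk → Wolverine.
It has 4 species and 3 links.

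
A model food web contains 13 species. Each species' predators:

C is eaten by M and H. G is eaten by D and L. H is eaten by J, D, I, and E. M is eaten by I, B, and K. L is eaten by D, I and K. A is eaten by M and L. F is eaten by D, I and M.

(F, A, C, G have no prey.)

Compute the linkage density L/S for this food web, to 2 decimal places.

L/S = 1.46

There are L = 19 links among S = 13 species.
L/S = 19/13 = 1.4615 ≈ 1.46.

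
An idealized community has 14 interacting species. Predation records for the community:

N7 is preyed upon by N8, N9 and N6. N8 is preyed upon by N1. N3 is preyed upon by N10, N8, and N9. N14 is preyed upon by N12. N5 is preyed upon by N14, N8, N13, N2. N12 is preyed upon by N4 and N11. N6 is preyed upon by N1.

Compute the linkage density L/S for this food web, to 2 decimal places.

There are L = 15 links among S = 14 species.
L/S = 15/14 = 1.0714 ≈ 1.07.

L/S = 1.07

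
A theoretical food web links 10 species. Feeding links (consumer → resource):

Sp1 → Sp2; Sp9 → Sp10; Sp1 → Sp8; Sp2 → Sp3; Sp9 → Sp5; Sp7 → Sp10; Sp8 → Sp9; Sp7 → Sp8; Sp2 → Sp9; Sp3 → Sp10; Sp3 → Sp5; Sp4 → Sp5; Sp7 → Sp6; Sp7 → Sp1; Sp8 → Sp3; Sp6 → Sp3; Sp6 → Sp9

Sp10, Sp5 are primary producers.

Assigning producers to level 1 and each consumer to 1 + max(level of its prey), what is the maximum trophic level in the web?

5

Producers (level 1): Sp10, Sp5.
Sp10 → Sp3 → Sp8 → Sp1 → Sp7 gives Sp7 level 5.
No species has a prey at level 5, so no species reaches level 6.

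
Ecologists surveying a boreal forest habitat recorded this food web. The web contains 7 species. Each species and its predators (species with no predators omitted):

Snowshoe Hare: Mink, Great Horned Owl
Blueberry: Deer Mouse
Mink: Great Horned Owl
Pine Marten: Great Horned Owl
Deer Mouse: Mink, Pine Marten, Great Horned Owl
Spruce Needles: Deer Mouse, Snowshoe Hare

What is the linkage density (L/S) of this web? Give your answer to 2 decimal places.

There are L = 10 links among S = 7 species.
L/S = 10/7 = 1.4286 ≈ 1.43.

L/S = 1.43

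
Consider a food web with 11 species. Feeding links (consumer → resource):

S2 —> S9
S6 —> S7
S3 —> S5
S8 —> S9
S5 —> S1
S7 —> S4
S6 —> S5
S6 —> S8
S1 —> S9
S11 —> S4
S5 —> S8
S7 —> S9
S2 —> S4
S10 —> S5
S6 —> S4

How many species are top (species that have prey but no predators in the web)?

Top species (has prey, but nothing eats it): S2, S11, S6, S10, S3.
Count: 5.

5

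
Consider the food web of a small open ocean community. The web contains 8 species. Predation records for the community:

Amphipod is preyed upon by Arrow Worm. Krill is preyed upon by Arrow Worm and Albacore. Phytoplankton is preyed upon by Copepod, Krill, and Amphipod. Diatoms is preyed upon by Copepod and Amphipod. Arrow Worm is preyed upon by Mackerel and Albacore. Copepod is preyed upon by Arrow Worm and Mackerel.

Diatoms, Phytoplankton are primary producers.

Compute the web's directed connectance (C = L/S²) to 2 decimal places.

C = 0.19

The web has S = 8 species and L = 12 feeding links.
C = L / S² = 12 / 64 = 0.1875 ≈ 0.19.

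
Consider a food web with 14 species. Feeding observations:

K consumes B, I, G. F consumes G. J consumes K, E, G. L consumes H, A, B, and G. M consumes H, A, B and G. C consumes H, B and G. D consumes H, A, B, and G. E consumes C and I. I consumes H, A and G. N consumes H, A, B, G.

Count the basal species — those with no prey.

Basal species (no prey listed): A, G, B, H.
Count: 4.

4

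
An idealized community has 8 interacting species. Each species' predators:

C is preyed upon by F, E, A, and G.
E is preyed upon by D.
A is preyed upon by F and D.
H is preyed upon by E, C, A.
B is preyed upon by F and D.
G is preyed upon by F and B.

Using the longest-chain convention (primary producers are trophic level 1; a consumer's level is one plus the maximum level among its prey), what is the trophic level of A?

Trophic level 3

H is a producer → level 1.
C eats H → level 2.
A eats C (level 2); other prey at levels: H 1 → level 3.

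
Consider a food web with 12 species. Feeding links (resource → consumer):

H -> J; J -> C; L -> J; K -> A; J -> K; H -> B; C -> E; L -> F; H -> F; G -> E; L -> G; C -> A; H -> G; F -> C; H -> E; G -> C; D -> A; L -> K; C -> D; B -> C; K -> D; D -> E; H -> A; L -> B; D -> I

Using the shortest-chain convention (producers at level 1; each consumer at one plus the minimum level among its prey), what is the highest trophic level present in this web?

Producers (level 1): H, L.
Following each consumer down to its lowest-level prey: L → K → D → I (levels 1 through 4).
All prey of I (D 3) are at level 3 or above, so I is at level 1 + 3 = 4.
Every consumer has at least one prey at level 3 or below, so none exceeds level 4.

4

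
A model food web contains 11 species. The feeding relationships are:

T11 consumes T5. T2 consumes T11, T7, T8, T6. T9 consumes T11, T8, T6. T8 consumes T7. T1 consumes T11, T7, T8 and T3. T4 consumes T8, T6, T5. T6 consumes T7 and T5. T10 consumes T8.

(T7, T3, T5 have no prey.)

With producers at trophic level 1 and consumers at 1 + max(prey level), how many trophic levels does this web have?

3

Producers (level 1): T7, T3, T5.
T7 → T6 → T9 gives T9 level 3.
No species has a prey at level 3, so no species reaches level 4.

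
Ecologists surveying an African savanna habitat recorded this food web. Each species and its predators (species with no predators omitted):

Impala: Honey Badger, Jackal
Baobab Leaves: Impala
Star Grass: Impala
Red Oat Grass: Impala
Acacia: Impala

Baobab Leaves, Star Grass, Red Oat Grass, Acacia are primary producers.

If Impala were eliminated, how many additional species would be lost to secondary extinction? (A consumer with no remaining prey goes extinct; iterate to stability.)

Remove Impala.
Round 1: Honey Badger (all prey gone), Jackal (all prey gone) → extinct.
No further losses. Total secondary extinctions: 2.

2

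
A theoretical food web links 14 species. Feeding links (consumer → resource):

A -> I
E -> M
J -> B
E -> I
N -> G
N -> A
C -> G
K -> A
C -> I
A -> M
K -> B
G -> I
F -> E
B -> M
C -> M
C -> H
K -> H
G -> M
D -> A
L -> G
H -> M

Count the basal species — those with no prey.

2

Basal species (no prey listed): M, I.
Count: 2.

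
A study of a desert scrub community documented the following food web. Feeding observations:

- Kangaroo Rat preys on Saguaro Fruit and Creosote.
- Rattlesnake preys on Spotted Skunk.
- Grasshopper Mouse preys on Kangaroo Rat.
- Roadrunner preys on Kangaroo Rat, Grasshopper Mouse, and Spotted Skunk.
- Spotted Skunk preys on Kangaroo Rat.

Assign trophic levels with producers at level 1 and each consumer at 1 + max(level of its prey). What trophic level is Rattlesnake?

Creosote is a producer → level 1.
Kangaroo Rat eats Creosote (level 1); other prey at levels: Saguaro Fruit 1 → level 2.
Spotted Skunk eats Kangaroo Rat → level 3.
Rattlesnake eats Spotted Skunk → level 4.

Trophic level 4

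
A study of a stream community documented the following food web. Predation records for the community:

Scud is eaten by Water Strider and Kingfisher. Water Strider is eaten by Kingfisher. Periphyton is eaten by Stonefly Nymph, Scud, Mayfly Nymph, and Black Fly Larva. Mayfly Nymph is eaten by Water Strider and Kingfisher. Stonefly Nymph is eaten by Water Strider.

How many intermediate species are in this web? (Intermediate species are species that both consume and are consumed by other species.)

Intermediate species (has both prey and predators): Stonefly Nymph, Mayfly Nymph, Scud, Water Strider.
Count: 4.

4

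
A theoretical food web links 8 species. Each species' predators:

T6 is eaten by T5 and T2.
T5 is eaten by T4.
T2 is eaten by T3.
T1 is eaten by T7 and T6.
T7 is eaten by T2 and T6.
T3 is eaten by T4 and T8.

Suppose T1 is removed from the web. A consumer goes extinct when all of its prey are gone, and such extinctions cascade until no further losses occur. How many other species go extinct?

Remove T1.
Round 1: T7 (all prey gone) → extinct.
Round 2: T6 (all prey gone) → extinct.
Round 3: T5 (all prey gone), T2 (all prey gone) → extinct.
Round 4: T3 (all prey gone) → extinct.
Round 5: T4 (all prey gone), T8 (all prey gone) → extinct.
No further losses. Total secondary extinctions: 7.

7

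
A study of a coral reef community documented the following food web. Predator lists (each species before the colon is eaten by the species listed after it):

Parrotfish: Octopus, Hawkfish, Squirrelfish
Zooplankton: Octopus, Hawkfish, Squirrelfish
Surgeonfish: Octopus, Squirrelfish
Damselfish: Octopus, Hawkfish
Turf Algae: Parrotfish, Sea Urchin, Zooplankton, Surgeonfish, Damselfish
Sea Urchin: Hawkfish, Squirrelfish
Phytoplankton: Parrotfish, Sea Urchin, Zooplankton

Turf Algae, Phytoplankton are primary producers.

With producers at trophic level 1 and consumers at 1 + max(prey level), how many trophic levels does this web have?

Producers (level 1): Turf Algae, Phytoplankton.
Turf Algae → Parrotfish → Squirrelfish gives Squirrelfish level 3.
No species has a prey at level 3, so no species reaches level 4.

3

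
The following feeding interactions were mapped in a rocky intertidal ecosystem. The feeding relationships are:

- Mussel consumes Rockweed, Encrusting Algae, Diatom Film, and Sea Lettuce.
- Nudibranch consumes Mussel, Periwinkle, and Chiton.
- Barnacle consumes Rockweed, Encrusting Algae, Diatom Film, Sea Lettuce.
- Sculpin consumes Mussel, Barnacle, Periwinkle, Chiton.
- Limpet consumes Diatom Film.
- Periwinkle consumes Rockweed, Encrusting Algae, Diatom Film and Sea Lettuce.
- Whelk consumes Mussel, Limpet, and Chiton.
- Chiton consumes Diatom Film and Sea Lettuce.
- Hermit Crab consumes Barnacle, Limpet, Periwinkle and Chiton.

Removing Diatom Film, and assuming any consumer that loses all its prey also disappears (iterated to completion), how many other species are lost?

Remove Diatom Film.
Round 1: Limpet (all prey gone) → extinct.
No further losses. Total secondary extinctions: 1.

1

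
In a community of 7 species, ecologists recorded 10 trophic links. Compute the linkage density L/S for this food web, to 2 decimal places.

There are L = 10 links among S = 7 species.
L/S = 10/7 = 1.4286 ≈ 1.43.

L/S = 1.43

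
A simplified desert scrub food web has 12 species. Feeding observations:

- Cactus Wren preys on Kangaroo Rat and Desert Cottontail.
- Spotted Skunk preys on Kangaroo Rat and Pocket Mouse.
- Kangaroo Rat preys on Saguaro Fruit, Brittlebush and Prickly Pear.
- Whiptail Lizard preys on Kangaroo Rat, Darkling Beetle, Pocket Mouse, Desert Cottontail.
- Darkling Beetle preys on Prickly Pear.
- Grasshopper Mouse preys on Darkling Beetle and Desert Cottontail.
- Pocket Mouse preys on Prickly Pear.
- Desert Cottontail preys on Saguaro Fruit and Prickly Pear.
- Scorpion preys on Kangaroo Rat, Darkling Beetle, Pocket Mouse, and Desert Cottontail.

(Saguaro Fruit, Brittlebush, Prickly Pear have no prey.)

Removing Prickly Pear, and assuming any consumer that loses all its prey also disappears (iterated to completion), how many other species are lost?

2

Remove Prickly Pear.
Round 1: Darkling Beetle (all prey gone), Pocket Mouse (all prey gone) → extinct.
No further losses. Total secondary extinctions: 2.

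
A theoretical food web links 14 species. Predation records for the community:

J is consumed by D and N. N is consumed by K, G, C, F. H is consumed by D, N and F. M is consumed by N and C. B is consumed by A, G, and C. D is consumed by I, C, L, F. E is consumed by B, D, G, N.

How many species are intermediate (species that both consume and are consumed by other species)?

3

Intermediate species (has both prey and predators): D, B, N.
Count: 3.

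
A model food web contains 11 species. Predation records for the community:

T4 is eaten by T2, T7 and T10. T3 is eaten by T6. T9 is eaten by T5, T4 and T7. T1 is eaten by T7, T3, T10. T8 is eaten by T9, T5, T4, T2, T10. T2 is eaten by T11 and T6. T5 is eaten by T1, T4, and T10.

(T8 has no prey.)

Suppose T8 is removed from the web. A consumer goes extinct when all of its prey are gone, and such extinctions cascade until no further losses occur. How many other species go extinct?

10

Remove T8.
Round 1: T9 (all prey gone) → extinct.
Round 2: T5 (all prey gone) → extinct.
Round 3: T1 (all prey gone), T4 (all prey gone) → extinct.
Round 4: T10 (all prey gone), T2 (all prey gone), T3 (all prey gone), T7 (all prey gone) → extinct.
Round 5: T11 (all prey gone), T6 (all prey gone) → extinct.
No further losses. Total secondary extinctions: 10.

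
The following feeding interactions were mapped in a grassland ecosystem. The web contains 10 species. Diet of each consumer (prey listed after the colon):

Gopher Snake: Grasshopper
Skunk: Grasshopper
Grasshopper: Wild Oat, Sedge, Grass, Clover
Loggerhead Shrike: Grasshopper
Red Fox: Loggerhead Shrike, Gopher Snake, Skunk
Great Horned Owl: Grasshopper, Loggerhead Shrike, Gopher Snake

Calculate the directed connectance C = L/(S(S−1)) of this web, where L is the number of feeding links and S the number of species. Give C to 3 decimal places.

The web has S = 10 species and L = 13 feeding links.
C = L / (S(S−1)) = 13 / 90 = 0.1444 ≈ 0.144.

C = 0.144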